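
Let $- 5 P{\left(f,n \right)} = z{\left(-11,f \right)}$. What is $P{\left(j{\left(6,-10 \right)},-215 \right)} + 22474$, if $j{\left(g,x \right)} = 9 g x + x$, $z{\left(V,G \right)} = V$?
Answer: $\frac{112381}{5} \approx 22476.0$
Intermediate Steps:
$j{\left(g,x \right)} = x + 9 g x$ ($j{\left(g,x \right)} = 9 g x + x = x + 9 g x$)
$P{\left(f,n \right)} = \frac{11}{5}$ ($P{\left(f,n \right)} = \left(- \frac{1}{5}\right) \left(-11\right) = \frac{11}{5}$)
$P{\left(j{\left(6,-10 \right)},-215 \right)} + 22474 = \frac{11}{5} + 22474 = \frac{112381}{5}$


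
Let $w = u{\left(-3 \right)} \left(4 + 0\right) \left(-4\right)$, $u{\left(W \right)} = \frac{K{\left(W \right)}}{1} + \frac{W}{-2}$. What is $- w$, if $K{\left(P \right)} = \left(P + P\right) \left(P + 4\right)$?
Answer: $-72$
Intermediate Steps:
$K{\left(P \right)} = 2 P \left(4 + P\right)$
$u{\left(W \right)} = - \frac{W}{2} + 2 W \left(4 + W\right)$ ($u{\left(W \right)} = \frac{2 W \left(4 + W\right)}{1} + \frac{W}{-2} = 2 W \left(4 + W\right) 1 + W \left(- \frac{1}{2}\right) = 2 W \left(4 + W\right) - \frac{W}{2} = - \frac{W}{2} + 2 W \left(4 + W\right)$)
$w = 72$ ($w = \frac{1}{2} \left(-3\right) \left(15 + 4 \left(-3\right)\right) \left(4 + 0\right) \left(-4\right) = \frac{1}{2} \left(-3\right) \left(15 - 12\right) 4 \left(-4\right) = \frac{1}{2} \left(-3\right) 3 \cdot 4 \left(-4\right) = \left(- \frac{9}{2}\right) 4 \left(-4\right) = \left(-18\right) \left(-4\right) = 72$)
$- w = \left(-1\right) 72 = -72$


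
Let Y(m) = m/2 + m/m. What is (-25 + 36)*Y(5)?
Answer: 77/2 ≈ 38.500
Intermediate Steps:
Y(m) = 1 + m/2 (Y(m) = m*(½) + 1 = m/2 + 1 = 1 + m/2)
(-25 + 36)*Y(5) = (-25 + 36)*(1 + (½)*5) = 11*(1 + 5/2) = 11*(7/2) = 77/2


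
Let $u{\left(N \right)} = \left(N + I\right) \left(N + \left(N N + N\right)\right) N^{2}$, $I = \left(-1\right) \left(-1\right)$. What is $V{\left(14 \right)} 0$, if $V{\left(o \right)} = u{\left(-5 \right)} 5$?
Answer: $0$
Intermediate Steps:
$I = 1$
$u{\left(N \right)} = N^{2} \left(1 + N\right) \left(N^{2} + 2 N\right)$ ($u{\left(N \right)} = \left(N + 1\right) \left(N + \left(N N + N\right)\right) N^{2} = \left(1 + N\right) \left(N + \left(N^{2} + N\right)\right) N^{2} = \left(1 + N\right) \left(N + \left(N + N^{2}\right)\right) N^{2} = \left(1 + N\right) \left(N^{2} + 2 N\right) N^{2} = N^{2} \left(1 + N\right) \left(N^{2} + 2 N\right)$)
$V{\left(o \right)} = -7500$ ($V{\left(o \right)} = \left(-5\right)^{3} \left(2 + \left(-5\right)^{2} + 3 \left(-5\right)\right) 5 = - 125 \left(2 + 25 - 15\right) 5 = \left(-125\right) 12 \cdot 5 = \left(-1500\right) 5 = -7500$)
$V{\left(14 \right)} 0 = \left(-7500\right) 0 = 0$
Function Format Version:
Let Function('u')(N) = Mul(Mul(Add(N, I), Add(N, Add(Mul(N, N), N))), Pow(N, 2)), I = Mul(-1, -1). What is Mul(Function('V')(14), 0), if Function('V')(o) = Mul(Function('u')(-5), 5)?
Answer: 0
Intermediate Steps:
I = 1
Function('u')(N) = Mul(Pow(N, 2), Add(1, N), Add(Pow(N, 2), Mul(2, N))) (Function('u')(N) = Mul(Mul(Add(N, 1), Add(N, Add(Mul(N, N), N))), Pow(N, 2)) = Mul(Mul(Add(1, N), Add(N, Add(Pow(N, 2), N))), Pow(N, 2)) = Mul(Mul(Add(1, N), Add(N, Add(N, Pow(N, 2)))), Pow(N, 2)) = Mul(Mul(Add(1, N), Add(Pow(N, 2), Mul(2, N))), Pow(N, 2)) = Mul(Pow(N, 2), Add(1, N), Add(Pow(N, 2), Mul(2, N))))
Function('V')(o) = -7500 (Function('V')(o) = Mul(Mul(Pow(-5, 3), Add(2, Pow(-5, 2), Mul(3, -5))), 5) = Mul(Mul(-125, Add(2, 25, -15)), 5) = Mul(Mul(-125, 12), 5) = Mul(-1500, 5) = -7500)
Mul(Function('V')(14), 0) = Mul(-7500, 0) = 0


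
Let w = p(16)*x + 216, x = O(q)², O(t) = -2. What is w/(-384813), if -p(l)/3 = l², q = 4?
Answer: 952/128271 ≈ 0.0074218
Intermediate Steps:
x = 4 (x = (-2)² = 4)
p(l) = -3*l²
w = -2856 (w = -3*16²*4 + 216 = -3*256*4 + 216 = -768*4 + 216 = -3072 + 216 = -2856)
w/(-384813) = -2856/(-384813) = -2856*(-1/384813) = 952/128271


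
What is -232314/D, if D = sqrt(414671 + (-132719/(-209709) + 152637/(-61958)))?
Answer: -2090826*sqrt(864262455369336487409322)/5387858809358131 ≈ -360.77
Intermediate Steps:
D = sqrt(864262455369336487409322)/1443683358 (D = sqrt(414671 + (-132719*(-1/209709) + 152637*(-1/61958))) = sqrt(414671 + (132719/209709 - 152637/61958)) = sqrt(414671 - 23786348831/12993150222) = sqrt(5387858809358131/12993150222) = sqrt(864262455369336487409322)/1443683358 ≈ 643.95)
-232314/D = -232314*9*sqrt(864262455369336487409322)/5387858809358131 = -2090826*sqrt(864262455369336487409322)/5387858809358131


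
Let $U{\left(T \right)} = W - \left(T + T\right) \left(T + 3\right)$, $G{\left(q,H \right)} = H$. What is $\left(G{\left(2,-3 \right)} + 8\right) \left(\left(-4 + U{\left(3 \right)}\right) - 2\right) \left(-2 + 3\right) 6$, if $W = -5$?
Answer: $-1410$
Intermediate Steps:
$U{\left(T \right)} = -5 - 2 T \left(3 + T\right)$ ($U{\left(T \right)} = -5 - \left(T + T\right) \left(T + 3\right) = -5 - 2 T \left(3 + T\right)$)
$\left(G{\left(2,-3 \right)} + 8\right) \left(\left(-4 + U{\left(3 \right)}\right) - 2\right) \left(-2 + 3\right) 6 = \left(-3 + 8\right) \left(\left(-4 - \left(23 + 18\right)\right) - 2\right) \left(-2 + 3\right) 6 = 5 \left(\left(-4 - 41\right) - 2\right) 1 \cdot 6 = 5 \left(\left(-4 - 41\right) - 2\right) 6 = 5 \left(-45 - 2\right) 6 = 5 \left(\left(-47\right) 6\right) = 5 \left(-282\right) = -1410$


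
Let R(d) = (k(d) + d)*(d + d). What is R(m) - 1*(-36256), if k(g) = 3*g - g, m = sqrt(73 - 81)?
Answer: 36208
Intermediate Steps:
m = 2*I*sqrt(2) (m = sqrt(-8) = 2*I*sqrt(2) ≈ 2.8284*I)
k(g) = 2*g
R(d) = 6*d**2 (R(d) = (2*d + d)*(d + d) = (3*d)*(2*d) = 6*d**2)
R(m) - 1*(-36256) = 6*(2*I*sqrt(2))**2 - 1*(-36256) = 6*(-8) + 36256 = -48 + 36256 = 36208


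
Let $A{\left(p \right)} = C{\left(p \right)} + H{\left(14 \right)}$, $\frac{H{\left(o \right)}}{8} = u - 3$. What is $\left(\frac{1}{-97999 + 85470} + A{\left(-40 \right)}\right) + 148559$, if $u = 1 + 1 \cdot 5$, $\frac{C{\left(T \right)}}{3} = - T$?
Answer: $\frac{1863099886}{12529} \approx 1.487 \cdot 10^{5}$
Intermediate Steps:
$C{\left(T \right)} = - 3 T$ ($C{\left(T \right)} = 3 \left(- T\right) = - 3 T$)
$u = 6$ ($u = 1 + 5 = 6$)
$H{\left(o \right)} = 24$ ($H{\left(o \right)} = 8 \left(6 - 3\right) = 8 \cdot 3 = 24$)
$A{\left(p \right)} = 24 - 3 p$ ($A{\left(p \right)} = - 3 p + 24 = 24 - 3 p$)
$\left(\frac{1}{-97999 + 85470} + A{\left(-40 \right)}\right) + 148559 = \left(\frac{1}{-97999 + 85470} + \left(24 - -120\right)\right) + 148559 = \left(\frac{1}{-12529} + \left(24 + 120\right)\right) + 148559 = \left(- \frac{1}{12529} + 144\right) + 148559 = \frac{1804175}{12529} + 148559 = \frac{1863099886}{12529}$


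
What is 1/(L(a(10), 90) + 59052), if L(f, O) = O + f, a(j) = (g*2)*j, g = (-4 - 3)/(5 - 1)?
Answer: 1/59107 ≈ 1.6918e-5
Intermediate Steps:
g = -7/4 ≈ -1.7500
a(j) = -7*j/2 (a(j) = (-7/4*2)*j = -7*j/2)
1/(L(a(10), 90) + 59052) = 1/((90 - 7/2*10) + 59052) = 1/((90 - 35) + 59052) = 1/(55 + 59052) = 1/59107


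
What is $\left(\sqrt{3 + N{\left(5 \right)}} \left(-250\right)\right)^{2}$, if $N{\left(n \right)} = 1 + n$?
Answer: $562500$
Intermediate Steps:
$\left(\sqrt{3 + N{\left(5 \right)}} \left(-250\right)\right)^{2} = \left(\sqrt{3 + \left(1 + 5\right)} \left(-250\right)\right)^{2} = \left(\sqrt{3 + 6} \left(-250\right)\right)^{2} = \left(\sqrt{9} \left(-250\right)\right)^{2} = \left(3 \left(-250\right)\right)^{2} = \left(-750\right)^{2} = 562500$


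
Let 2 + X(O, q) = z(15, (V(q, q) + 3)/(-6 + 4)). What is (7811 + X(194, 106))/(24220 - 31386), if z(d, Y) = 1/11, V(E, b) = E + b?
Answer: -42950/39413 ≈ -1.0897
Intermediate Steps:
z(d, Y) = 1/11
X(O, q) = -21/11 (X(O, q) = -2 + 1/11 = -21/11)
(7811 + X(194, 106))/(24220 - 31386) = (7811 - 21/11)/(24220 - 31386) = (85900/11)/(-7166) = (85900/11)*(-1/7166) = -42950/39413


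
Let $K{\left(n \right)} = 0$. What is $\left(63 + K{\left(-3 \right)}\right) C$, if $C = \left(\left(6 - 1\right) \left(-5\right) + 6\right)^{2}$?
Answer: $22743$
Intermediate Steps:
$C = 361$ ($C = \left(5 \left(-5\right) + 6\right)^{2} = \left(-25 + 6\right)^{2} = \left(-19\right)^{2} = 361$)
$\left(63 + K{\left(-3 \right)}\right) C = \left(63 + 0\right) 361 = 63 \cdot 361 = 22743$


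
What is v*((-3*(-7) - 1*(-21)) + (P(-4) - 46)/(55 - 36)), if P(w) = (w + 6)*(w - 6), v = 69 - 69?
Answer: 0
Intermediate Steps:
v = 0
P(w) = (-6 + w)*(6 + w) (P(w) = (6 + w)*(-6 + w) = (-6 + w)*(6 + w))
v*((-3*(-7) - 1*(-21)) + (P(-4) - 46)/(55 - 36)) = 0*((-3*(-7) - 1*(-21)) + ((-36 + (-4)²) - 46)/(55 - 36)) = 0*((21 + 21) + ((-36 + 16) - 46)/19) = 0*(42 + (-20 - 46)*(1/19)) = 0*(42 - 66*1/19) = 0*(42 - 66/19) = 0*(732/19) = 0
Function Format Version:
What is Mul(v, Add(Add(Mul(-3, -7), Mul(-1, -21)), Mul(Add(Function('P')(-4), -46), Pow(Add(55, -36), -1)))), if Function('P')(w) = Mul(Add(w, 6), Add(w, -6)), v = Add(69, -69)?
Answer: 0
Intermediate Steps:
v = 0
Function('P')(w) = Mul(Add(-6, w), Add(6, w)) (Function('P')(w) = Mul(Add(6, w), Add(-6, w)) = Mul(Add(-6, w), Add(6, w)))
Mul(v, Add(Add(Mul(-3, -7), Mul(-1, -21)), Mul(Add(Function('P')(-4), -46), Pow(Add(55, -36), -1)))) = Mul(0, Add(Add(Mul(-3, -7), Mul(-1, -21)), Mul(Add(Add(-36, Pow(-4, 2)), -46), Pow(Add(55, -36), -1)))) = Mul(0, Add(Add(21, 21), Mul(Add(Add(-36, 16), -46), Pow(19, -1)))) = Mul(0, Add(42, Mul(Add(-20, -46), Rational(1, 19)))) = Mul(0, Add(42, Mul(-66, Rational(1, 19)))) = Mul(0, Add(42, Rational(-66, 19))) = Mul(0, Rational(732, 19)) = 0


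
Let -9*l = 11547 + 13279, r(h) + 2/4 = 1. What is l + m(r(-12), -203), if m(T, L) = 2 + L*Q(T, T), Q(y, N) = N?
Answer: -51443/18 ≈ -2857.9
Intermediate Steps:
r(h) = ½ (r(h) = -½ + 1 = ½)
m(T, L) = 2 + L*T
l = -24826/9 (l = -(11547 + 13279)/9 = -⅑*24826 = -24826/9 ≈ -2758.4)
l + m(r(-12), -203) = -24826/9 + (2 - 203*½) = -24826/9 + (2 - 203/2) = -24826/9 - 199/2 = -51443/18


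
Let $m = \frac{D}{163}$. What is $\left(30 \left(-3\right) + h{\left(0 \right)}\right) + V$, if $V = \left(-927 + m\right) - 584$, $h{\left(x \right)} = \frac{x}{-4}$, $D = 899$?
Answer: $- \frac{260064}{163} \approx -1595.5$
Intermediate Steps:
$h{\left(x \right)} = - \frac{x}{4}$ ($h{\left(x \right)} = x \left(- \frac{1}{4}\right) = - \frac{x}{4}$)
$m = \frac{899}{163} \approx 5.5153$
$V = - \frac{245394}{163}$ ($V = \left(-927 + \frac{899}{163}\right) - 584 = - \frac{150202}{163} - 584 = - \frac{245394}{163} \approx -1505.5$)
$\left(30 \left(-3\right) + h{\left(0 \right)}\right) + V = \left(30 \left(-3\right) - 0\right) - \frac{245394}{163} = \left(-90 + 0\right) - \frac{245394}{163} = -90 - \frac{245394}{163} = - \frac{260064}{163}$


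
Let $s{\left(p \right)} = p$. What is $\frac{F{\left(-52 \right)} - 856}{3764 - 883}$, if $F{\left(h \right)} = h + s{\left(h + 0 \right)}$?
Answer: $- \frac{960}{2881} \approx -0.33322$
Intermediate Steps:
$F{\left(h \right)} = 2 h$ ($F{\left(h \right)} = h + \left(h + 0\right) = h + h = 2 h$)
$\frac{F{\left(-52 \right)} - 856}{3764 - 883} = \frac{2 \left(-52\right) - 856}{3764 - 883} = \frac{-104 - 856}{2881} = \left(-960\right) \frac{1}{2881} = - \frac{960}{2881}$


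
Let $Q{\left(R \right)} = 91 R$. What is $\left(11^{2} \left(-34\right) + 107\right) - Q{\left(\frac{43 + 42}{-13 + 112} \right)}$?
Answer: $- \frac{404428}{99} \approx -4085.1$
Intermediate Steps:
$\left(11^{2} \left(-34\right) + 107\right) - Q{\left(\frac{43 + 42}{-13 + 112} \right)} = \left(11^{2} \left(-34\right) + 107\right) - 91 \frac{43 + 42}{-13 + 112} = \left(121 \left(-34\right) + 107\right) - 91 \cdot \frac{85}{99} = \left(-4114 + 107\right) - 91 \cdot 85 \cdot \frac{1}{99} = -4007 - 91 \cdot \frac{85}{99} = -4007 - \frac{7735}{99} = - \frac{404428}{99}$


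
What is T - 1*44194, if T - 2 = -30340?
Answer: -74532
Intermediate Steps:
T = -30338 (T = 2 - 30340 = -30338)
T - 1*44194 = -30338 - 1*44194 = -30338 - 44194 = -74532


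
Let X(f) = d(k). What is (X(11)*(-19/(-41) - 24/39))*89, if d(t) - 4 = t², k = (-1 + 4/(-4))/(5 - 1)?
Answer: -122553/2132 ≈ -57.483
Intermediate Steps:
k = -½ (k = (-1 + 4*(-¼))/4 = (-1 - 1)*(¼) = -2*¼ = -½ ≈ -0.50000)
d(t) = 4 + t²
X(f) = 17/4 (X(f) = 4 + (-½)² = 4 + ¼ = 17/4)
(X(11)*(-19/(-41) - 24/39))*89 = (17*(-19/(-41) - 24/39)/4)*89 = (17*(-19*(-1/41) - 24*1/39)/4)*89 = (17*(19/41 - 8/13)/4)*89 = ((17/4)*(-81/533))*89 = -1377/2132*89 = -122553/2132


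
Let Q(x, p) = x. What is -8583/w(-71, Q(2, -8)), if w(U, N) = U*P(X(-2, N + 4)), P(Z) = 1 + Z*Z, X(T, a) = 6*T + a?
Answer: 8583/2627 ≈ 3.2672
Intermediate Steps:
X(T, a) = a + 6*T
P(Z) = 1 + Z²
w(U, N) = U*(1 + (-8 + N)²) (w(U, N) = U*(1 + ((N + 4) + 6*(-2))²) = U*(1 + ((4 + N) - 12)²) = U*(1 + (-8 + N)²))
-8583/w(-71, Q(2, -8)) = -8583*(-1/(71*(1 + (-8 + 2)²))) = -8583*(-1/(71*(1 + (-6)²))) = -8583*(-1/(71*(1 + 36))) = -8583/((-71*37)) = -8583/(-2627) = -8583*(-1/2627) = 8583/2627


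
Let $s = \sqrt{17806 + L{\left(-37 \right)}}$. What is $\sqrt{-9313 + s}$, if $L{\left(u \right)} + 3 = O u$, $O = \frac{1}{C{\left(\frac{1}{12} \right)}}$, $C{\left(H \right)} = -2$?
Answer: $\frac{\sqrt{-37252 + 218 \sqrt{6}}}{2} \approx 95.81 i$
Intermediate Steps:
$O = - \frac{1}{2}$ ($O = \frac{1}{-2} = - \frac{1}{2} \approx -0.5$)
$L{\left(u \right)} = -3 - \frac{u}{2}$
$s = \frac{109 \sqrt{6}}{2}$ ($s = \sqrt{17806 - - \frac{31}{2}} = \sqrt{17806 + \left(-3 + \frac{37}{2}\right)} = \sqrt{17806 + \frac{31}{2}} = \sqrt{\frac{35643}{2}} = \frac{109 \sqrt{6}}{2} \approx 133.5$)
$\sqrt{-9313 + s} = \sqrt{-9313 + \frac{109 \sqrt{6}}{2}}$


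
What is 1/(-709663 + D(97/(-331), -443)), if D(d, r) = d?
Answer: -331/234898550 ≈ -1.4091e-6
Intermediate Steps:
1/(-709663 + D(97/(-331), -443)) = 1/(-709663 + 97/(-331)) = 1/(-709663 + 97*(-1/331)) = 1/(-709663 - 97/331) = 1/(-234898550/331) = -331/234898550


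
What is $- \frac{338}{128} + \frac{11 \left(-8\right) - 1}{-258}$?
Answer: $- \frac{18953}{8256} \approx -2.2957$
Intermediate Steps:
$- \frac{338}{128} + \frac{11 \left(-8\right) - 1}{-258} = \left(-338\right) \frac{1}{128} + \left(-88 - 1\right) \left(- \frac{1}{258}\right) = - \frac{169}{64} - - \frac{89}{258} = - \frac{169}{64} + \frac{89}{258} = - \frac{18953}{8256}$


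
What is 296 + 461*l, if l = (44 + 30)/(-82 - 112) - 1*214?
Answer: -9557783/97 ≈ -98534.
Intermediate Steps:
l = -20795/97 (l = 74/(-194) - 214 = 74*(-1/194) - 214 = -37/97 - 214 = -20795/97 ≈ -214.38)
296 + 461*l = 296 + 461*(-20795/97) = 296 - 9586495/97 = -9557783/97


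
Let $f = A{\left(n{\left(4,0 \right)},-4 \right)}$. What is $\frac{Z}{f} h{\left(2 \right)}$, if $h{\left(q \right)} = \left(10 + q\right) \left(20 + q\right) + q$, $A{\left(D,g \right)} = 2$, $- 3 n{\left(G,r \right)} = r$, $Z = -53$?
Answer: $-7049$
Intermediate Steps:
$n{\left(G,r \right)} = - \frac{r}{3}$
$f = 2$
$h{\left(q \right)} = q + \left(10 + q\right) \left(20 + q\right)$
$\frac{Z}{f} h{\left(2 \right)} = - \frac{53}{2} \left(200 + 2^{2} + 31 \cdot 2\right) = \left(-53\right) \frac{1}{2} \left(200 + 4 + 62\right) = \left(- \frac{53}{2}\right) 266 = -7049$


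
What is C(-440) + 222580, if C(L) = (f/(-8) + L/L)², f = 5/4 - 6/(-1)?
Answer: 227921929/1024 ≈ 2.2258e+5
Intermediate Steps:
f = 29/4 (f = 5*(¼) - 6*(-1) = 5/4 + 6 = 29/4 ≈ 7.2500)
C(L) = 9/1024 (C(L) = ((29/4)/(-8) + L/L)² = ((29/4)*(-⅛) + 1)² = (-29/32 + 1)² = (3/32)² = 9/1024)
C(-440) + 222580 = 9/1024 + 222580 = 227921929/1024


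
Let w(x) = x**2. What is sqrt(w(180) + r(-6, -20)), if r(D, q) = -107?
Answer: sqrt(32293) ≈ 179.70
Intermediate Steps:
sqrt(w(180) + r(-6, -20)) = sqrt(180**2 - 107) = sqrt(32400 - 107) = sqrt(32293)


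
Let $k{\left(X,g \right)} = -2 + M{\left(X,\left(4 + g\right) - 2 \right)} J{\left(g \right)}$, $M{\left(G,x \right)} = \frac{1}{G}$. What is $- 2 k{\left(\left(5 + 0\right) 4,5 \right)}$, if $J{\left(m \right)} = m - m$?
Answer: $4$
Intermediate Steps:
$J{\left(m \right)} = 0$
$k{\left(X,g \right)} = -2$ ($k{\left(X,g \right)} = -2 + \frac{1}{X} 0 = -2 + 0 = -2$)
$- 2 k{\left(\left(5 + 0\right) 4,5 \right)} = \left(-2\right) \left(-2\right) = 4$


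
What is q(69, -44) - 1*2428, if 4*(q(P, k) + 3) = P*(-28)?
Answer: -2914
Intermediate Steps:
q(P, k) = -3 - 7*P (q(P, k) = -3 + (P*(-28))/4 = -3 + (-28*P)/4 = -3 - 7*P)
q(69, -44) - 1*2428 = (-3 - 7*69) - 1*2428 = (-3 - 483) - 2428 = -486 - 2428 = -2914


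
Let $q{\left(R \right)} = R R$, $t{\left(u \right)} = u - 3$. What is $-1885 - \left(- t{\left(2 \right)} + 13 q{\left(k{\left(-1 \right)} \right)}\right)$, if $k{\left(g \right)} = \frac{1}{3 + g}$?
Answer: $- \frac{7557}{4} \approx -1889.3$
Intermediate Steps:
$t{\left(u \right)} = -3 + u$
$q{\left(R \right)} = R^{2}$
$-1885 - \left(- t{\left(2 \right)} + 13 q{\left(k{\left(-1 \right)} \right)}\right) = -1885 + \left(\left(-3 + 2\right) - 13 \left(\frac{1}{3 - 1}\right)^{2}\right) = -1885 - \left(1 + 13 \left(\frac{1}{2}\right)^{2}\right) = -1885 - \left(1 + \frac{13}{4}\right) = -1885 - \frac{17}{4} = - \frac{7557}{4}$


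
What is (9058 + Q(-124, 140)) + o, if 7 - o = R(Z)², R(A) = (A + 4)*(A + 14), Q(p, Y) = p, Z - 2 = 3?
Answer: -20300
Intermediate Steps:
Z = 5 (Z = 2 + 3 = 5)
R(A) = (4 + A)*(14 + A)
o = -29234 (o = 7 - (56 + 5² + 18*5)² = 7 - (56 + 25 + 90)² = 7 - 1*171² = 7 - 1*29241 = 7 - 29241 = -29234)
(9058 + Q(-124, 140)) + o = (9058 - 124) - 29234 = 8934 - 29234 = -20300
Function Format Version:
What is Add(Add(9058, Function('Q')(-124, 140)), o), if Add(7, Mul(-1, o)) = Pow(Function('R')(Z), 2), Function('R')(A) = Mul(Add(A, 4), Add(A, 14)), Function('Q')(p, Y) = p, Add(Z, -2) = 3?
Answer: -20300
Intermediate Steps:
Z = 5 (Z = Add(2, 3) = 5)
Function('R')(A) = Mul(Add(4, A), Add(14, A))
o = -29234 (o = Add(7, Mul(-1, Pow(Add(56, Pow(5, 2), Mul(18, 5)), 2))) = Add(7, Mul(-1, Pow(Add(56, 25, 90), 2))) = Add(7, Mul(-1, Pow(171, 2))) = Add(7, Mul(-1, 29241)) = Add(7, -29241) = -29234)
Add(Add(9058, Function('Q')(-124, 140)), o) = Add(Add(9058, -124), -29234) = Add(8934, -29234) = -20300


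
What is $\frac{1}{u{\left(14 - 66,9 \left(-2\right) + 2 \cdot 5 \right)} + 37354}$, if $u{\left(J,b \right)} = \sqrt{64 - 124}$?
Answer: $\frac{18677}{697660688} - \frac{i \sqrt{15}}{697660688} \approx 2.6771 \cdot 10^{-5} - 5.5514 \cdot 10^{-9} i$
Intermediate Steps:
$u{\left(J,b \right)} = 2 i \sqrt{15}$ ($u{\left(J,b \right)} = \sqrt{-60} = 2 i \sqrt{15}$)
$\frac{1}{u{\left(14 - 66,9 \left(-2\right) + 2 \cdot 5 \right)} + 37354} = \frac{1}{2 i \sqrt{15} + 37354} = \frac{1}{37354 + 2 i \sqrt{15}}$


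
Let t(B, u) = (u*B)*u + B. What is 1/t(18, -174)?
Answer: 1/544986 ≈ 1.8349e-6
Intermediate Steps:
t(B, u) = B + B*u² (t(B, u) = (B*u)*u + B = B*u² + B = B + B*u²)
1/t(18, -174) = 1/(18*(1 + (-174)²)) = 1/(18*(1 + 30276)) = 1/(18*30277) = 1/544986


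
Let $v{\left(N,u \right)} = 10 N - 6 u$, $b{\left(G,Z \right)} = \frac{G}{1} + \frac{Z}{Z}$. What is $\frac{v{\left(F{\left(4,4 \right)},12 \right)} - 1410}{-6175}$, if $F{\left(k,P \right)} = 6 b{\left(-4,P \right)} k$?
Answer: $\frac{2202}{6175} \approx 0.3566$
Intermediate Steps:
$b{\left(G,Z \right)} = 1 + G$ ($b{\left(G,Z \right)} = G 1 + 1 = G + 1 = 1 + G$)
$F{\left(k,P \right)} = - 18 k$ ($F{\left(k,P \right)} = 6 \left(1 - 4\right) k = 6 \left(-3\right) k = - 18 k$)
$v{\left(N,u \right)} = - 6 u + 10 N$
$\frac{v{\left(F{\left(4,4 \right)},12 \right)} - 1410}{-6175} = \frac{\left(\left(-6\right) 12 + 10 \left(\left(-18\right) 4\right)\right) - 1410}{-6175} = \left(\left(-72 + 10 \left(-72\right)\right) - 1410\right) \left(- \frac{1}{6175}\right) = \left(\left(-72 - 720\right) - 1410\right) \left(- \frac{1}{6175}\right) = \left(-792 - 1410\right) \left(- \frac{1}{6175}\right) = \left(-2202\right) \left(- \frac{1}{6175}\right) = \frac{2202}{6175}$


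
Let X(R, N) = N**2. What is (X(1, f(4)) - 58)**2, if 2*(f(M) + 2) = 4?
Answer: 3364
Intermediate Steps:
f(M) = 0 (f(M) = -2 + (1/2)*4 = -2 + 2 = 0)
(X(1, f(4)) - 58)**2 = (0**2 - 58)**2 = (0 - 58)**2 = (-58)**2 = 3364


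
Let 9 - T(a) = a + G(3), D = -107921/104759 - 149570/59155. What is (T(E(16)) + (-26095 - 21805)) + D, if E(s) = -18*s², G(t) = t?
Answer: -53653240387571/1239403729 ≈ -43290.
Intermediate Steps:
D = -4410574077/1239403729 (D = -107921*1/104759 - 149570*1/59155 = -107921/104759 - 29914/11831 = -4410574077/1239403729 ≈ -3.5586)
T(a) = 6 - a (T(a) = 9 - (a + 3) = 9 - (3 + a) = 9 + (-3 - a) = 6 - a)
(T(E(16)) + (-26095 - 21805)) + D = ((6 - (-18)*16²) + (-26095 - 21805)) - 4410574077/1239403729 = ((6 - (-18)*256) - 47900) - 4410574077/1239403729 = ((6 - 1*(-4608)) - 47900) - 4410574077/1239403729 = ((6 + 4608) - 47900) - 4410574077/1239403729 = (4614 - 47900) - 4410574077/1239403729 = -43286 - 4410574077/1239403729 = -53653240387571/1239403729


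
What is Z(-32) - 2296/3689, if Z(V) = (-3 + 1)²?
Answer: 1780/527 ≈ 3.3776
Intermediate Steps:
Z(V) = 4 (Z(V) = (-2)² = 4)
Z(-32) - 2296/3689 = 4 - 2296/3689 = 4 - 2296*1/3689 = 4 - 328/527 = 1780/527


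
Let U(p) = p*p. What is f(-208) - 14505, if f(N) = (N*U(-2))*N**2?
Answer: -36010153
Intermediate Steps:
U(p) = p**2
f(N) = 4*N**3 (f(N) = (N*(-2)**2)*N**2 = (N*4)*N**2 = (4*N)*N**2 = 4*N**3)
f(-208) - 14505 = 4*(-208)**3 - 14505 = 4*(-8998912) - 14505 = -35995648 - 14505 = -36010153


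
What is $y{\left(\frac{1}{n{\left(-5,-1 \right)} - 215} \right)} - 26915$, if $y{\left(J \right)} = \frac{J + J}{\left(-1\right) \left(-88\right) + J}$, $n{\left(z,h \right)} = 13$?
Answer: $- \frac{478414127}{17775} \approx -26915.0$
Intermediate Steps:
$y{\left(J \right)} = \frac{2 J}{88 + J}$
$y{\left(\frac{1}{n{\left(-5,-1 \right)} - 215} \right)} - 26915 = \frac{2}{\left(13 - 215\right) \left(88 + \frac{1}{13 - 215}\right)} - 26915 = \frac{2}{\left(-202\right) \left(88 + \frac{1}{-202}\right)} - 26915 = 2 \left(- \frac{1}{202}\right) \frac{1}{88 - \frac{1}{202}} - 26915 = 2 \left(- \frac{1}{202}\right) \frac{1}{\frac{17775}{202}} - 26915 = 2 \left(- \frac{1}{202}\right) \frac{202}{17775} - 26915 = - \frac{2}{17775} - 26915 = - \frac{478414127}{17775}$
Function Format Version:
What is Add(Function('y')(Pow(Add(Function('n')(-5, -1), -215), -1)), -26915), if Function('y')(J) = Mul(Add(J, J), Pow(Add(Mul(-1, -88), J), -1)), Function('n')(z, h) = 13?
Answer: Rational(-478414127, 17775) ≈ -26915.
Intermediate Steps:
Function('y')(J) = Mul(2, J, Pow(Add(88, J), -1)) (Function('y')(J) = Mul(Mul(2, J), Pow(Add(88, J), -1)) = Mul(2, J, Pow(Add(88, J), -1)))
Add(Function('y')(Pow(Add(Function('n')(-5, -1), -215), -1)), -26915) = Add(Mul(2, Pow(Add(13, -215), -1), Pow(Add(88, Pow(Add(13, -215), -1)), -1)), -26915) = Add(Mul(2, Pow(-202, -1), Pow(Add(88, Pow(-202, -1)), -1)), -26915) = Add(Mul(2, Rational(-1, 202), Pow(Add(88, Rational(-1, 202)), -1)), -26915) = Add(Mul(2, Rational(-1, 202), Pow(Rational(17775, 202), -1)), -26915) = Add(Mul(2, Rational(-1, 202), Rational(202, 17775)), -26915) = Add(Rational(-2, 17775), -26915) = Rational(-478414127, 17775)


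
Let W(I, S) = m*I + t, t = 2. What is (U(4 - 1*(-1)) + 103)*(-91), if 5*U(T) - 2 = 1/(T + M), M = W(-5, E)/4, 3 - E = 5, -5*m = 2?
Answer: -282373/30 ≈ -9412.4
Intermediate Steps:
m = -⅖ (m = -⅕*2 = -⅖ ≈ -0.40000)
E = -2 (E = 3 - 1*5 = 3 - 5 = -2)
W(I, S) = 2 - 2*I/5 (W(I, S) = -2*I/5 + 2 = 2 - 2*I/5)
M = 1 (M = (2 - ⅖*(-5))/4 = (2 + 2)*(¼) = 4*(¼) = 1)
U(T) = ⅖ + 1/(5*(1 + T)) (U(T) = ⅖ + 1/(5*(T + 1)) = ⅖ + 1/(5*(1 + T)))
(U(4 - 1*(-1)) + 103)*(-91) = ((3 + 2*(4 - 1*(-1)))/(5*(1 + (4 - 1*(-1)))) + 103)*(-91) = ((3 + 2*(4 + 1))/(5*(1 + (4 + 1))) + 103)*(-91) = ((3 + 2*5)/(5*(1 + 5)) + 103)*(-91) = ((⅕)*(3 + 10)/6 + 103)*(-91) = ((⅕)*(⅙)*13 + 103)*(-91) = (13/30 + 103)*(-91) = (3103/30)*(-91) = -282373/30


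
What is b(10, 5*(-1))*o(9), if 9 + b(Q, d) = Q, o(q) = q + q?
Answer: 18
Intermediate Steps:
o(q) = 2*q
b(Q, d) = -9 + Q
b(10, 5*(-1))*o(9) = (-9 + 10)*(2*9) = 1*18 = 18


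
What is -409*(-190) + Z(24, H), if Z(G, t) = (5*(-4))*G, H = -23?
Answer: 77230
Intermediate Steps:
Z(G, t) = -20*G
-409*(-190) + Z(24, H) = -409*(-190) - 20*24 = 77710 - 480 = 77230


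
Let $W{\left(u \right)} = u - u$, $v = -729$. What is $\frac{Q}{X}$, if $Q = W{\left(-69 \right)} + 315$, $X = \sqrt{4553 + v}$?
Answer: $\frac{315 \sqrt{239}}{956} \approx 5.0939$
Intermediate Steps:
$X = 4 \sqrt{239}$ ($X = \sqrt{4553 - 729} = \sqrt{3824} = 4 \sqrt{239} \approx 61.839$)
$W{\left(u \right)} = 0$
$Q = 315$ ($Q = 0 + 315 = 315$)
$\frac{Q}{X} = \frac{315}{4 \sqrt{239}} = 315 \frac{\sqrt{239}}{956} = \frac{315 \sqrt{239}}{956}$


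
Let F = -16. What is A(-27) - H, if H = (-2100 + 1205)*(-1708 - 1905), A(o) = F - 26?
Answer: -3233677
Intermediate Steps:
A(o) = -42 (A(o) = -16 - 26 = -42)
H = 3233635 (H = -895*(-3613) = 3233635)
A(-27) - H = -42 - 1*3233635 = -42 - 3233635 = -3233677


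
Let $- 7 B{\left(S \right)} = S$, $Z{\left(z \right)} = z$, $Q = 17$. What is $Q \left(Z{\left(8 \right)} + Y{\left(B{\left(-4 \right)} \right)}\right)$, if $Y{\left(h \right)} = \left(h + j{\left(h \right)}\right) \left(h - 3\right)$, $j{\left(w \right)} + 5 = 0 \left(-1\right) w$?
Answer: $\frac{15623}{49} \approx 318.84$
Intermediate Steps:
$B{\left(S \right)} = - \frac{S}{7}$
$j{\left(w \right)} = -5$ ($j{\left(w \right)} = -5 + 0 \left(-1\right) w = -5 + 0 w = -5 + 0 = -5$)
$Y{\left(h \right)} = \left(-5 + h\right) \left(-3 + h\right)$ ($Y{\left(h \right)} = \left(h - 5\right) \left(h - 3\right) = \left(-5 + h\right) \left(-3 + h\right)$)
$Q \left(Z{\left(8 \right)} + Y{\left(B{\left(-4 \right)} \right)}\right) = 17 \left(8 + \left(15 + \left(\left(- \frac{1}{7}\right) \left(-4\right)\right)^{2} - 8 \left(\left(- \frac{1}{7}\right) \left(-4\right)\right)\right)\right) = 17 \left(8 + \left(15 + \left(\frac{4}{7}\right)^{2} - \frac{32}{7}\right)\right) = 17 \left(8 + \left(15 + \frac{16}{49} - \frac{32}{7}\right)\right) = 17 \left(8 + \frac{527}{49}\right) = 17 \cdot \frac{919}{49} = \frac{15623}{49}$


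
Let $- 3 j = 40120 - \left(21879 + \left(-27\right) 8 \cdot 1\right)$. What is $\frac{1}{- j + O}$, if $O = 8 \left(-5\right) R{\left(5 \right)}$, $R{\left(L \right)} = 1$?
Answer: $\frac{3}{18337} \approx 0.0001636$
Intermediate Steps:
$O = -40$ ($O = 8 \left(-5\right) 1 = \left(-40\right) 1 = -40$)
$j = - \frac{18457}{3}$ ($j = - \frac{40120 - \left(21879 + \left(-27\right) 8 \cdot 1\right)}{3} = - \frac{40120 - \left(21879 - 216\right)}{3} = - \frac{40120 - 21663}{3} = \left(- \frac{1}{3}\right) 18457 = - \frac{18457}{3} \approx -6152.3$)
$\frac{1}{- j + O} = \frac{1}{\left(-1\right) \left(- \frac{18457}{3}\right) - 40} = \frac{1}{\frac{18457}{3} - 40} = \frac{1}{\frac{18337}{3}} = \frac{3}{18337}$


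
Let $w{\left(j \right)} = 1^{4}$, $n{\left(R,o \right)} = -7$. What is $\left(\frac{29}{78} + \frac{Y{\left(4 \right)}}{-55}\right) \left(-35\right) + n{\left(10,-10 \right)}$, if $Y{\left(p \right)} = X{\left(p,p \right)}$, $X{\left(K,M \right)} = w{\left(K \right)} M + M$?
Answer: $- \frac{12803}{858} \approx -14.922$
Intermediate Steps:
$w{\left(j \right)} = 1$
$X{\left(K,M \right)} = 2 M$ ($X{\left(K,M \right)} = 1 M + M = M + M = 2 M$)
$Y{\left(p \right)} = 2 p$
$\left(\frac{29}{78} + \frac{Y{\left(4 \right)}}{-55}\right) \left(-35\right) + n{\left(10,-10 \right)} = \left(\frac{29}{78} + \frac{2 \cdot 4}{-55}\right) \left(-35\right) - 7 = \left(29 \cdot \frac{1}{78} + 8 \left(- \frac{1}{55}\right)\right) \left(-35\right) - 7 = \left(\frac{29}{78} - \frac{8}{55}\right) \left(-35\right) - 7 = \frac{971}{4290} \left(-35\right) - 7 = - \frac{6797}{858} - 7 = - \frac{12803}{858}$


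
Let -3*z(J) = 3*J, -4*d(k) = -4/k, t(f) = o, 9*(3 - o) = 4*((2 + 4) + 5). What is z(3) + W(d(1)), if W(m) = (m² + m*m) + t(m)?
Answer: -26/9 ≈ -2.8889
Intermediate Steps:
o = -17/9 (o = 3 - 4*((2 + 4) + 5)/9 = 3 - 4*(6 + 5)/9 = 3 - 4*11/9 = 3 - ⅑*44 = 3 - 44/9 = -17/9 ≈ -1.8889)
t(f) = -17/9
d(k) = 1/k (d(k) = -(-1)/k = 1/k)
z(J) = -J
W(m) = -17/9 + 2*m² (W(m) = (m² + m*m) - 17/9 = (m² + m²) - 17/9 = 2*m² - 17/9 = -17/9 + 2*m²)
z(3) + W(d(1)) = -1*3 + (-17/9 + 2*(1/1)²) = -3 + (-17/9 + 2*1²) = -3 + (-17/9 + 2*1) = -3 + (-17/9 + 2) = -3 + ⅑ = -26/9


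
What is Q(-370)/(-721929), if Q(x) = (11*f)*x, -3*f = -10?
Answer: 40700/2165787 ≈ 0.018792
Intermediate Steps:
f = 10/3 (f = -⅓*(-10) = 10/3 ≈ 3.3333)
Q(x) = 110*x/3 (Q(x) = (11*(10/3))*x = 110*x/3)
Q(-370)/(-721929) = ((110/3)*(-370))/(-721929) = -40700/3*(-1/721929) = 40700/2165787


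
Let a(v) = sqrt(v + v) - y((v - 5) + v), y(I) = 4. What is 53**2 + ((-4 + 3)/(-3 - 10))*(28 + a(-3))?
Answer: 36541/13 + I*sqrt(6)/13 ≈ 2810.8 + 0.18842*I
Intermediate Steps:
a(v) = -4 + sqrt(2)*sqrt(v) (a(v) = sqrt(v + v) - 1*4 = sqrt(2*v) - 4 = sqrt(2)*sqrt(v) - 4 = -4 + sqrt(2)*sqrt(v))
53**2 + ((-4 + 3)/(-3 - 10))*(28 + a(-3)) = 53**2 + ((-4 + 3)/(-3 - 10))*(28 + (-4 + sqrt(2)*sqrt(-3))) = 2809 + (-1/(-13))*(28 + (-4 + sqrt(2)*(I*sqrt(3)))) = 2809 + (-1*(-1/13))*(28 + (-4 + I*sqrt(6))) = 2809 + (24 + I*sqrt(6))/13 = 2809 + (24/13 + I*sqrt(6)/13) = 36541/13 + I*sqrt(6)/13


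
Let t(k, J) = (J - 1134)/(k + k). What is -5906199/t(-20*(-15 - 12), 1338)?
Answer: -531557910/17 ≈ -3.1268e+7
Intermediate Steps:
t(k, J) = (-1134 + J)/(2*k) (t(k, J) = (-1134 + J)/((2*k)) = (-1134 + J)*(1/(2*k)) = (-1134 + J)/(2*k))
-5906199/t(-20*(-15 - 12), 1338) = -5906199*(-40*(-15 - 12)/(-1134 + 1338)) = -5906199/((1/2)*204/(-20*(-27))) = -5906199/((1/2)*204/540) = -5906199/((1/2)*(1/540)*204) = -5906199/17/90 = -5906199*90/17 = -531557910/17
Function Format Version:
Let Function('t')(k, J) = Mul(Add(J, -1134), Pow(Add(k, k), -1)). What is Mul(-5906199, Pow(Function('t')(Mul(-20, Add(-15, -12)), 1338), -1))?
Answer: Rational(-531557910, 17) ≈ -3.1268e+7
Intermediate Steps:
Function('t')(k, J) = Mul(Rational(1, 2), Pow(k, -1), Add(-1134, J)) (Function('t')(k, J) = Mul(Add(-1134, J), Pow(Mul(2, k), -1)) = Mul(Add(-1134, J), Mul(Rational(1, 2), Pow(k, -1))) = Mul(Rational(1, 2), Pow(k, -1), Add(-1134, J)))
Mul(-5906199, Pow(Function('t')(Mul(-20, Add(-15, -12)), 1338), -1)) = Mul(-5906199, Pow(Mul(Rational(1, 2), Pow(Mul(-20, Add(-15, -12)), -1), Add(-1134, 1338)), -1)) = Mul(-5906199, Pow(Mul(Rational(1, 2), Pow(Mul(-20, -27), -1), 204), -1)) = Mul(-5906199, Pow(Mul(Rational(1, 2), Pow(540, -1), 204), -1)) = Mul(-5906199, Pow(Mul(Rational(1, 2), Rational(1, 540), 204), -1)) = Mul(-5906199, Pow(Rational(17, 90), -1)) = Mul(-5906199, Rational(90, 17)) = Rational(-531557910, 17)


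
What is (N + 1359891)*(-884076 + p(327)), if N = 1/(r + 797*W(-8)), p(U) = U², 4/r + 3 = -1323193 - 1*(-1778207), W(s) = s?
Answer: -1022012537158186988449/967050044 ≈ -1.0568e+12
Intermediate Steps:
r = 4/455011 (r = 4/(-3 + (-1323193 - 1*(-1778207))) = 4/(-3 + (-1323193 + 1778207)) = 4/(-3 + 455014) = 4/455011 ≈ 8.7910e-6)
N = -455011/2901150132 (N = 1/(4/455011 + 797*(-8)) = 1/(4/455011 - 6376) = 1/(-2901150132/455011) = -455011/2901150132 ≈ -0.00015684)
(N + 1359891)*(-884076 + p(327)) = (-455011/2901150132 + 1359891)*(-884076 + 327²) = 3945247953700601*(-884076 + 106929)/2901150132 = (3945247953700601/2901150132)*(-777147) = -1022012537158186988449/967050044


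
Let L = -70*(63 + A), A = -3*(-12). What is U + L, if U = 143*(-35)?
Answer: -11935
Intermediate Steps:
A = 36
L = -6930 (L = -70*(63 + 36) = -70*99 = -6930)
U = -5005
U + L = -5005 - 6930 = -11935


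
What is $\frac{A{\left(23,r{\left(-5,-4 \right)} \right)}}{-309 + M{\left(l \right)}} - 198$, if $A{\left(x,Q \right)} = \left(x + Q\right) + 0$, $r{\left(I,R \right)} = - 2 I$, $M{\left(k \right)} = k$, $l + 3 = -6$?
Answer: $- \frac{20999}{106} \approx -198.1$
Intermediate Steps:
$l = -9$ ($l = -3 - 6 = -9$)
$A{\left(x,Q \right)} = Q + x$ ($A{\left(x,Q \right)} = \left(Q + x\right) + 0 = Q + x$)
$\frac{A{\left(23,r{\left(-5,-4 \right)} \right)}}{-309 + M{\left(l \right)}} - 198 = \frac{\left(-2\right) \left(-5\right) + 23}{-309 - 9} - 198 = \frac{10 + 23}{-318} - 198 = \left(- \frac{1}{318}\right) 33 - 198 = - \frac{11}{106} - 198 = - \frac{20999}{106}$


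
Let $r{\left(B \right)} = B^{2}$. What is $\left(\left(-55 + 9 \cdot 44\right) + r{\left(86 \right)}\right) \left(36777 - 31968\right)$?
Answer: $37207233$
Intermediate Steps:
$\left(\left(-55 + 9 \cdot 44\right) + r{\left(86 \right)}\right) \left(36777 - 31968\right) = \left(\left(-55 + 9 \cdot 44\right) + 86^{2}\right) \left(36777 - 31968\right) = \left(\left(-55 + 396\right) + 7396\right) 4809 = \left(341 + 7396\right) 4809 = 7737 \cdot 4809 = 37207233$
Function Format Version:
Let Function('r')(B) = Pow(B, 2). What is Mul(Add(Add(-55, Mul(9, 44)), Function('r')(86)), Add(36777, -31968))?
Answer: 37207233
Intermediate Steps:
Mul(Add(Add(-55, Mul(9, 44)), Function('r')(86)), Add(36777, -31968)) = Mul(Add(Add(-55, Mul(9, 44)), Pow(86, 2)), Add(36777, -31968)) = Mul(Add(Add(-55, 396), 7396), 4809) = Mul(Add(341, 7396), 4809) = Mul(7737, 4809) = 37207233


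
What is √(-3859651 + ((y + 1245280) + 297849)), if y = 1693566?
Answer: 2*I*√155739 ≈ 789.28*I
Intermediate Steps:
√(-3859651 + ((y + 1245280) + 297849)) = √(-3859651 + ((1693566 + 1245280) + 297849)) = √(-3859651 + (2938846 + 297849)) = √(-3859651 + 3236695) = √(-622956) = 2*I*√155739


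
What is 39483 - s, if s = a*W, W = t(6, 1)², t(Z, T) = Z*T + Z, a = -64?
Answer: 48699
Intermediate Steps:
t(Z, T) = Z + T*Z (t(Z, T) = T*Z + Z = Z + T*Z)
W = 144 (W = (6*(1 + 1))² = (6*2)² = 12² = 144)
s = -9216 (s = -64*144 = -9216)
39483 - s = 39483 - 1*(-9216) = 39483 + 9216 = 48699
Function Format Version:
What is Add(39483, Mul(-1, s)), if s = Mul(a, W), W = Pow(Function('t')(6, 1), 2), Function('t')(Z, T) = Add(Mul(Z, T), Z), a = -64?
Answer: 48699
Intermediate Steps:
Function('t')(Z, T) = Add(Z, Mul(T, Z)) (Function('t')(Z, T) = Add(Mul(T, Z), Z) = Add(Z, Mul(T, Z)))
W = 144 (W = Pow(Mul(6, Add(1, 1)), 2) = Pow(Mul(6, 2), 2) = Pow(12, 2) = 144)
s = -9216 (s = Mul(-64, 144) = -9216)
Add(39483, Mul(-1, s)) = Add(39483, Mul(-1, -9216)) = Add(39483, 9216) = 48699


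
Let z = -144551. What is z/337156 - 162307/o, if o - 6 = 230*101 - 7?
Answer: -58080554071/7831796724 ≈ -7.4160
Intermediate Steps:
o = 23229 (o = 6 + (230*101 - 7) = 6 + (23230 - 7) = 6 + 23223 = 23229)
z/337156 - 162307/o = -144551/337156 - 162307/23229 = -58080554071/7831796724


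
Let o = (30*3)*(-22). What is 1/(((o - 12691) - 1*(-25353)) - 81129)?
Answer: -1/70447 ≈ -1.4195e-5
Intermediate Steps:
o = -1980 (o = 90*(-22) = -1980)
1/(((o - 12691) - 1*(-25353)) - 81129) = 1/(((-1980 - 12691) - 1*(-25353)) - 81129) = 1/((-14671 + 25353) - 81129) = 1/(10682 - 81129) = 1/(-70447) = -1/70447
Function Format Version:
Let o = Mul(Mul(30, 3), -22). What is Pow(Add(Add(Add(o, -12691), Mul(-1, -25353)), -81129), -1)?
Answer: Rational(-1, 70447) ≈ -1.4195e-5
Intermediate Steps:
o = -1980 (o = Mul(90, -22) = -1980)
Pow(Add(Add(Add(o, -12691), Mul(-1, -25353)), -81129), -1) = Pow(Add(Add(Add(-1980, -12691), Mul(-1, -25353)), -81129), -1) = Pow(Add(Add(-14671, 25353), -81129), -1) = Pow(Add(10682, -81129), -1) = Pow(-70447, -1) = Rational(-1, 70447)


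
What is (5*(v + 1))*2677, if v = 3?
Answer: 53540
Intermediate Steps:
(5*(v + 1))*2677 = (5*(3 + 1))*2677 = (5*4)*2677 = 20*2677 = 53540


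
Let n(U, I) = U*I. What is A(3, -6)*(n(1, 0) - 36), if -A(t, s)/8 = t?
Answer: 864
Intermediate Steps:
A(t, s) = -8*t
n(U, I) = I*U
A(3, -6)*(n(1, 0) - 36) = (-8*3)*(0*1 - 36) = -24*(0 - 36) = -24*(-36) = 864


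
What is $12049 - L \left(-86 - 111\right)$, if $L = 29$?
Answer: $17762$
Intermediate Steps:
$12049 - L \left(-86 - 111\right) = 12049 - 29 \left(-86 - 111\right) = 12049 - 29 \left(-197\right) = 12049 - -5713 = 12049 + 5713 = 17762$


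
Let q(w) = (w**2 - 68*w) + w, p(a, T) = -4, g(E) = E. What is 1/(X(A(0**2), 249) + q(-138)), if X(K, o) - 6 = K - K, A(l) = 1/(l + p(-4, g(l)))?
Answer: 1/28296 ≈ 3.5341e-5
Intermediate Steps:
A(l) = 1/(-4 + l) (A(l) = 1/(l - 4) = 1/(-4 + l))
q(w) = w**2 - 67*w
X(K, o) = 6 (X(K, o) = 6 + (K - K) = 6 + 0 = 6)
1/(X(A(0**2), 249) + q(-138)) = 1/(6 - 138*(-67 - 138)) = 1/(6 - 138*(-205)) = 1/(6 + 28290) = 1/28296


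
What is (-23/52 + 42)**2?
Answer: 4669921/2704 ≈ 1727.0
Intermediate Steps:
(-23/52 + 42)**2 = (2161/52)**2 = 4669921/2704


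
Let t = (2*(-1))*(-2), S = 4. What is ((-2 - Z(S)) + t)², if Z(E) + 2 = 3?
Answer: 1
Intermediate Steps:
Z(E) = 1 (Z(E) = -2 + 3 = 1)
t = 4 (t = -2*(-2) = 4)
((-2 - Z(S)) + t)² = ((-2 - 1*1) + 4)² = ((-2 - 1) + 4)² = (-3 + 4)² = 1² = 1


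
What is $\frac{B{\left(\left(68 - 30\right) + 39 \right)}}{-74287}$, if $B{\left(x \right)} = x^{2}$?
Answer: $- \frac{5929}{74287} \approx -0.079812$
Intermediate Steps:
$\frac{B{\left(\left(68 - 30\right) + 39 \right)}}{-74287} = \frac{\left(\left(68 - 30\right) + 39\right)^{2}}{-74287} = \left(38 + 39\right)^{2} \left(- \frac{1}{74287}\right) = 77^{2} \left(- \frac{1}{74287}\right) = 5929 \left(- \frac{1}{74287}\right) = - \frac{5929}{74287}$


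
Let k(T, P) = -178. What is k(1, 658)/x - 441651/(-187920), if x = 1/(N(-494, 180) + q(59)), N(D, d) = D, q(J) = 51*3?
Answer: 3802269937/62640 ≈ 60700.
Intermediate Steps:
q(J) = 153
x = -1/341 (x = 1/(-494 + 153) = 1/(-341) = -1/341 ≈ -0.0029326)
k(1, 658)/x - 441651/(-187920) = -178/(-1/341) - 441651/(-187920) = -178*(-341) - 441651*(-1/187920) = 60698 + 147217/62640 = 3802269937/62640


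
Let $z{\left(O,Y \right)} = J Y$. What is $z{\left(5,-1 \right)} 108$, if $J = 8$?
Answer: $-864$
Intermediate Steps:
$z{\left(O,Y \right)} = 8 Y$
$z{\left(5,-1 \right)} 108 = 8 \left(-1\right) 108 = \left(-8\right) 108 = -864$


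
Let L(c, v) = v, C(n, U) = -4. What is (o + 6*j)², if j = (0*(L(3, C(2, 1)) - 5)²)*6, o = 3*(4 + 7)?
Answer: 1089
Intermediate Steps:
o = 33 (o = 3*11 = 33)
j = 0 (j = (0*(-4 - 5)²)*6 = (0*(-9)²)*6 = (0*81)*6 = 0*6 = 0)
(o + 6*j)² = (33 + 6*0)² = (33 + 0)² = 33² = 1089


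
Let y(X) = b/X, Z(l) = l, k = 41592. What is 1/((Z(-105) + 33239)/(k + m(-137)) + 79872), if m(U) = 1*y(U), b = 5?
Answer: 5698099/455123102686 ≈ 1.2520e-5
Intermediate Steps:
y(X) = 5/X
m(U) = 5/U (m(U) = 1*(5/U) = 5/U)
1/((Z(-105) + 33239)/(k + m(-137)) + 79872) = 1/((-105 + 33239)/(41592 + 5/(-137)) + 79872) = 1/(33134/(41592 + 5*(-1/137)) + 79872) = 1/(33134/(41592 - 5/137) + 79872) = 1/(33134/(5698099/137) + 79872) = 1/(33134*(137/5698099) + 79872) = 1/(4539358/5698099 + 79872) = 1/(455123102686/5698099) = 5698099/455123102686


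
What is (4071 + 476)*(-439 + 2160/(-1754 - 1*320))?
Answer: -2074900681/1037 ≈ -2.0009e+6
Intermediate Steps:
(4071 + 476)*(-439 + 2160/(-1754 - 1*320)) = 4547*(-439 + 2160/(-1754 - 320)) = 4547*(-439 + 2160/(-2074)) = 4547*(-439 + 2160*(-1/2074)) = 4547*(-439 - 1080/1037) = 4547*(-456323/1037) = -2074900681/1037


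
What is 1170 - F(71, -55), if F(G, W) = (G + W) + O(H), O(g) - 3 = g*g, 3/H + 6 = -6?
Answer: 18415/16 ≈ 1150.9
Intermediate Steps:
H = -1/4 (H = 3/(-6 - 6) = 3/(-12) = 3*(-1/12) = -1/4 ≈ -0.25000)
O(g) = 3 + g**2 (O(g) = 3 + g*g = 3 + g**2)
F(G, W) = 49/16 + G + W (F(G, W) = (G + W) + (3 + (-1/4)**2) = (G + W) + (3 + 1/16) = (G + W) + 49/16 = 49/16 + G + W)
1170 - F(71, -55) = 1170 - (49/16 + 71 - 55) = 1170 - 1*305/16 = 1170 - 305/16 = 18415/16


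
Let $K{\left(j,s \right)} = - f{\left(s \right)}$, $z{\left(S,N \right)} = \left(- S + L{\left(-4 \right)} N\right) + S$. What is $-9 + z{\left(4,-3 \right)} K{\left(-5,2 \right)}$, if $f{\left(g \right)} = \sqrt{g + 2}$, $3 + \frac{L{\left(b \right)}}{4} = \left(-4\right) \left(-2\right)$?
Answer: $111$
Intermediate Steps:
$L{\left(b \right)} = 20$ ($L{\left(b \right)} = -12 + 4 \left(\left(-4\right) \left(-2\right)\right) = -12 + 4 \cdot 8 = -12 + 32 = 20$)
$f{\left(g \right)} = \sqrt{2 + g}$
$z{\left(S,N \right)} = 20 N$ ($z{\left(S,N \right)} = \left(- S + 20 N\right) + S = 20 N$)
$K{\left(j,s \right)} = - \sqrt{2 + s}$
$-9 + z{\left(4,-3 \right)} K{\left(-5,2 \right)} = -9 + 20 \left(-3\right) \left(- \sqrt{2 + 2}\right) = -9 - 60 \left(- \sqrt{4}\right) = -9 - 60 \left(\left(-1\right) 2\right) = -9 - -120 = -9 + 120 = 111$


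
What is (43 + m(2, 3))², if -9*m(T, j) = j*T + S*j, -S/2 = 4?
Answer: 2025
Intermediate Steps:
S = -8 (S = -2*4 = -8)
m(T, j) = 8*j/9 - T*j/9 (m(T, j) = -(j*T - 8*j)/9 = -(T*j - 8*j)/9 = -(-8*j + T*j)/9 = 8*j/9 - T*j/9)
(43 + m(2, 3))² = (43 + (⅑)*3*(8 - 1*2))² = (43 + (⅑)*3*(8 - 2))² = (43 + (⅑)*3*6)² = (43 + 2)² = 45² = 2025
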